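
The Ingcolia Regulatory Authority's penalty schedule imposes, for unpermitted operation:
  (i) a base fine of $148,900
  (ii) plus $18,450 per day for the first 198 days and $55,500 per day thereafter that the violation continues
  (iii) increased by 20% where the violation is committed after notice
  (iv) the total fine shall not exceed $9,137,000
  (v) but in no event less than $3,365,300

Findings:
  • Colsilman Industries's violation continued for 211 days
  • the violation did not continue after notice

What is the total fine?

First 198 days: 198 × $18,450 = $3,653,100
Remaining days: (211 − 198) × $55,500 = $721,500
Per-day component: $3,653,100 + $721,500 = $4,374,600
Base plus per-day: $148,900 + $4,374,600 = $4,523,500
The violation did not continue after notice: no 20% increase.
Cap at $9,137,000: $4,523,500 is within the cap, no reduction.
Minimum $3,365,300: $4,523,500 meets the minimum, no increase.

Civil penalty: $4,523,500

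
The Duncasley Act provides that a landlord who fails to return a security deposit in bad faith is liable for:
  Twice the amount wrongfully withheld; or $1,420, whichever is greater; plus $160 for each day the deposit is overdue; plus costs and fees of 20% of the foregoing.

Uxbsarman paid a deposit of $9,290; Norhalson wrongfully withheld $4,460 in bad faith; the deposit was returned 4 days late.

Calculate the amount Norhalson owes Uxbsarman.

$11,472

Doubled: 2 × $4,460 = $8,920
Minimum $1,420: $8,920 meets the minimum, no increase.
Late-return penalty: 4 × $160 = $640
Damages plus late penalty: $8,920 + $640 = $9,560
Costs and fees: 20% of $9,560 = $1,912
Total recovery: $9,560 + $1,912 = $11,472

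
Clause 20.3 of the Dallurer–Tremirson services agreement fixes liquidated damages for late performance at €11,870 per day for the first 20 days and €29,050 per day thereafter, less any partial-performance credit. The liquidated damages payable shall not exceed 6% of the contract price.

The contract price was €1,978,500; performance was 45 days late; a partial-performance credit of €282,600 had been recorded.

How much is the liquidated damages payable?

€118,710

First 20 days: 20 × €11,870 = €237,400
Remaining days: (45 − 20) × €29,050 = €726,250
Accrued per-day damages: €237,400 + €726,250 = €963,650
Less partial-performance credit: €963,650 − €282,600 = €681,050
Cap: 6% of €1,978,500 = €118,710
Cap at €118,710: €681,050 exceeds the cap → €118,710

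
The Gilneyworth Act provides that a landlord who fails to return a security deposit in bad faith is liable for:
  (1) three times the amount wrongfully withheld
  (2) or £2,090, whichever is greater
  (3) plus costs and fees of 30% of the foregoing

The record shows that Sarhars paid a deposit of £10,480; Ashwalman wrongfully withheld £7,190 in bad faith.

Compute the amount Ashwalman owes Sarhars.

£28,041

Trebled: 3 × £7,190 = £21,570
Minimum £2,090: £21,570 meets the minimum, no increase.
Costs and fees: 30% of £21,570 = £6,471
Total recovery: £21,570 + £6,471 = £28,041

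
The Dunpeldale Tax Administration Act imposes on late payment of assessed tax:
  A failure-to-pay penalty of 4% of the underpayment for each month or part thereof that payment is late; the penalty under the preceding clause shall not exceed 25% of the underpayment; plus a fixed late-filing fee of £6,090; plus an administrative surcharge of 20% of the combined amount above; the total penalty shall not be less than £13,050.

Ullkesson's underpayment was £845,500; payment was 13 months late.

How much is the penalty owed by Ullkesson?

Accrued rate: 4% × 13 = 52%, capped at 25% → 25%
Failure-to-pay penalty: 25% of £845,500 = £211,375
Penalty before surcharge: £211,375 + £6,090 = £217,465
Administrative surcharge: 20% of £217,465 = £43,493
Total penalty: £217,465 + £43,493 = £260,958
Minimum £13,050: £260,958 meets the minimum, no increase.

Penalty: £260,958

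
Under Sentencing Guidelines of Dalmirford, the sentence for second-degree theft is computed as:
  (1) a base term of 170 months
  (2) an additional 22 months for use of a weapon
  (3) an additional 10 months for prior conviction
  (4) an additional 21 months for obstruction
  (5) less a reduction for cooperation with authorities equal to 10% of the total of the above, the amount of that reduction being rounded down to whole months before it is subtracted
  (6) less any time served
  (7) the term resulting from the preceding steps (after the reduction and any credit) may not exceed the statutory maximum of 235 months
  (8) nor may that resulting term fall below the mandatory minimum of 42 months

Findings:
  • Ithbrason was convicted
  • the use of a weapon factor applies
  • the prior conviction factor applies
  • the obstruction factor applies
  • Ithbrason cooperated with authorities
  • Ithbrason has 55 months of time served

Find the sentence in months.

146 months

Use of a weapon enhancement: +22 months
Prior conviction enhancement: +10 months
Obstruction enhancement: +21 months
Adjusted term: 170 months + 22 months + 10 months + 21 months = 223 months
Cooperation with authorities reduction: 10% of 223 months = 22 months (rounded down)
After reduction: 223 − 22 = 201 months
Less time served: 201 months − 55 months = 146 months
Cap at 235 months: 146 months is within the cap, no reduction.
Minimum 42 months: 146 months meets the minimum, no increase.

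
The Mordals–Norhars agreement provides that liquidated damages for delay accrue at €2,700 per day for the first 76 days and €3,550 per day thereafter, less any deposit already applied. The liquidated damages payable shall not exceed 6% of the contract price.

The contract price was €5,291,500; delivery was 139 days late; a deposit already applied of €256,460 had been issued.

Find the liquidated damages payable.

First 76 days: 76 × €2,700 = €205,200
Remaining days: (139 − 76) × €3,550 = €223,650
Accrued per-day damages: €205,200 + €223,650 = €428,850
Less deposit already applied: €428,850 − €256,460 = €172,390
Cap: 6% of €5,291,500 = €317,490
Cap at €317,490: €172,390 is within the cap, no reduction.

€172,390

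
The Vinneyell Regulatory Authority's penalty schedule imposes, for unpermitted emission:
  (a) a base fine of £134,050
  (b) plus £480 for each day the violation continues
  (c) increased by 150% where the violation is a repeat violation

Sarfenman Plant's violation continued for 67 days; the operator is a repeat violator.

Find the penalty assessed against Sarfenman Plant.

£415,525

Per-day component: 67 × £480 = £32,160
Base plus per-day: £134,050 + £32,160 = £166,210
Enhancement: 150% of £166,210 = £249,315
Enhanced fine: £166,210 + £249,315 = £415,525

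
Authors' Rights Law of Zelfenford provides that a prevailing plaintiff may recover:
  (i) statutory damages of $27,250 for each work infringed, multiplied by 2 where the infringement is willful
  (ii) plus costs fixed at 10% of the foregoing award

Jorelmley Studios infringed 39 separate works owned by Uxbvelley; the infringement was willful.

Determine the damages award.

$2,338,050

Statutory damages: 39 × $27,250 = $1,062,750
Doubled: 2 × $1,062,750 = $2,125,500
Costs: 10% of $2,125,500 = $212,550
Award plus costs: $2,125,500 + $212,550 = $2,338,050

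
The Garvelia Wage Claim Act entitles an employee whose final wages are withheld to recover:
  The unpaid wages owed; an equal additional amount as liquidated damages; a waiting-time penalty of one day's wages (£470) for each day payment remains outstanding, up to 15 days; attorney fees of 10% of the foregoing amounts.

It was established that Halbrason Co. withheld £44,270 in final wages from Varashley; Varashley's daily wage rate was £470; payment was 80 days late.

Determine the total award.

£105,149

Liquidated damages (equal amount): £44,270
Penalty days: min(80, 15) = 15
Waiting-time penalty: 15 × £470 = £7,050
Subtotal: £44,270 + £44,270 + £7,050 = £95,590
Attorney fees: 10% of £95,590 = £9,559
Total award: £95,590 + £9,559 = £105,149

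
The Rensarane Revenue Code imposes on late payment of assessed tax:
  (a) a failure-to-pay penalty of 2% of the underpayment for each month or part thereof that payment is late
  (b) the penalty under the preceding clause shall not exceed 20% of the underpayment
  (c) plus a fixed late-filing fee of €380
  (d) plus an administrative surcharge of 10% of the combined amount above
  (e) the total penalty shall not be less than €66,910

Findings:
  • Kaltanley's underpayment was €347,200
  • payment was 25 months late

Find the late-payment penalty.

Accrued rate: 2% × 25 = 50%, capped at 20% → 20%
Failure-to-pay penalty: 20% of €347,200 = €69,440
Penalty before surcharge: €69,440 + €380 = €69,820
Administrative surcharge: 10% of €69,820 = €6,982
Total penalty: €69,820 + €6,982 = €76,802
Minimum €66,910: €76,802 meets the minimum, no increase.

Penalty: €76,802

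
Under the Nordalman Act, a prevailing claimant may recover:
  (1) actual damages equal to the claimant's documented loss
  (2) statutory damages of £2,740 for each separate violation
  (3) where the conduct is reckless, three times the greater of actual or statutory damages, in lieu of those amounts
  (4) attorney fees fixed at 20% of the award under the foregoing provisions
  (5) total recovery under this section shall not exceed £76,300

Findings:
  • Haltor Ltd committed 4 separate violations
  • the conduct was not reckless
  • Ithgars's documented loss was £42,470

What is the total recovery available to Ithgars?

Statutory damages: 4 × £2,740 = £10,960
Conduct not reckless: the in-lieu enhancement does not apply.
Actual plus statutory damages: £42,470 + £10,960 = £53,430
Attorney fees: 20% of £53,430 = £10,686
Total before cap: £53,430 + £10,686 = £64,116
Cap at £76,300: £64,116 is within the cap, no reduction.

Total recovery: £64,116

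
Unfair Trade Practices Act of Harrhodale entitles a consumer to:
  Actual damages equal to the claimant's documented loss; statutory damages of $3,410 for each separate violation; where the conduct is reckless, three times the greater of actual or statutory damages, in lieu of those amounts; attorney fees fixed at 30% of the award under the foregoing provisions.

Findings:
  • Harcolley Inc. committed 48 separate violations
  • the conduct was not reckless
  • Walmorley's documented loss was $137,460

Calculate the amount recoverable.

Statutory damages: 48 × $3,410 = $163,680
Conduct not reckless: the in-lieu enhancement does not apply.
Actual plus statutory damages: $137,460 + $163,680 = $301,140
Attorney fees: 30% of $301,140 = $90,342
Total recovery: $301,140 + $90,342 = $391,482

$391,482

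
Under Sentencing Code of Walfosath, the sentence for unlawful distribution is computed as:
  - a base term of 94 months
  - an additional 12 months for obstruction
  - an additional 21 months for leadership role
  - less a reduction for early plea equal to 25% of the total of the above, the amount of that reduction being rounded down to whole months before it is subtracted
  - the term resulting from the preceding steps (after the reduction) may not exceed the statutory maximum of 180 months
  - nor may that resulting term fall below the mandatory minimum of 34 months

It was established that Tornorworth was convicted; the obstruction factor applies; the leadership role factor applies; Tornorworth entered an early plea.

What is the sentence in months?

Obstruction enhancement: +12 months
Leadership role enhancement: +21 months
Adjusted term: 94 months + 12 months + 21 months = 127 months
Early plea reduction: 25% of 127 months = 31 months (rounded down)
After reduction: 127 − 31 = 96 months
Cap at 180 months: 96 months is within the cap, no reduction.
Minimum 34 months: 96 months meets the minimum, no increase.

Sentence: 96 months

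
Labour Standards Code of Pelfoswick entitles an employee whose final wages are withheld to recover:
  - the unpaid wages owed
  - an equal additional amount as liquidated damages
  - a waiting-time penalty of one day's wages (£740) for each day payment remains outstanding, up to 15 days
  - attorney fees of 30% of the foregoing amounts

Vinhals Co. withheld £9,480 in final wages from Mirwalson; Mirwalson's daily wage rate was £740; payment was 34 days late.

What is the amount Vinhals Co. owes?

£39,078

Liquidated damages (equal amount): £9,480
Penalty days: min(34, 15) = 15
Waiting-time penalty: 15 × £740 = £11,100
Subtotal: £9,480 + £9,480 + £11,100 = £30,060
Attorney fees: 30% of £30,060 = £9,018
Total award: £30,060 + £9,018 = £39,078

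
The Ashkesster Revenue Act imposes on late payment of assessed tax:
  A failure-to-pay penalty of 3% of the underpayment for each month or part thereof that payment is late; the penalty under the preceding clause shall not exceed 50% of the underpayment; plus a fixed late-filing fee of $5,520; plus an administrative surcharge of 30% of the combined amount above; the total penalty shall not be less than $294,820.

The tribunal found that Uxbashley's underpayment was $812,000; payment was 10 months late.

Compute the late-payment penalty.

Penalty: $323,856

Accrued rate: 3% × 10 = 30%, capped at 50% → 30%
Failure-to-pay penalty: 30% of $812,000 = $243,600
Penalty before surcharge: $243,600 + $5,520 = $249,120
Administrative surcharge: 30% of $249,120 = $74,736
Total penalty: $249,120 + $74,736 = $323,856
Minimum $294,820: $323,856 meets the minimum, no increase.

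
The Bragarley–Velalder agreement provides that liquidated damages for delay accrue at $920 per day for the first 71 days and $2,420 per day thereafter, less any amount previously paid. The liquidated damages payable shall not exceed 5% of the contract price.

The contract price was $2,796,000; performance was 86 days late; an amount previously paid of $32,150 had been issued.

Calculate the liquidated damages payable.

$69,470

First 71 days: 71 × $920 = $65,320
Remaining days: (86 − 71) × $2,420 = $36,300
Accrued per-day damages: $65,320 + $36,300 = $101,620
Less amount previously paid: $101,620 − $32,150 = $69,470
Cap: 5% of $2,796,000 = $139,800
Cap at $139,800: $69,470 is within the cap, no reduction.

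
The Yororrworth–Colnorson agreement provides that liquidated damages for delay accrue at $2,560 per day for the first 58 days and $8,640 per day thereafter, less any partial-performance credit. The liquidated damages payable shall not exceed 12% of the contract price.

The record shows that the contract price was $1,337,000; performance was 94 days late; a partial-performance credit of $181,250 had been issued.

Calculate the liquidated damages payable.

First 58 days: 58 × $2,560 = $148,480
Remaining days: (94 − 58) × $8,640 = $311,040
Accrued per-day damages: $148,480 + $311,040 = $459,520
Less partial-performance credit: $459,520 − $181,250 = $278,270
Cap: 12% of $1,337,000 = $160,440
Cap at $160,440: $278,270 exceeds the cap → $160,440

$160,440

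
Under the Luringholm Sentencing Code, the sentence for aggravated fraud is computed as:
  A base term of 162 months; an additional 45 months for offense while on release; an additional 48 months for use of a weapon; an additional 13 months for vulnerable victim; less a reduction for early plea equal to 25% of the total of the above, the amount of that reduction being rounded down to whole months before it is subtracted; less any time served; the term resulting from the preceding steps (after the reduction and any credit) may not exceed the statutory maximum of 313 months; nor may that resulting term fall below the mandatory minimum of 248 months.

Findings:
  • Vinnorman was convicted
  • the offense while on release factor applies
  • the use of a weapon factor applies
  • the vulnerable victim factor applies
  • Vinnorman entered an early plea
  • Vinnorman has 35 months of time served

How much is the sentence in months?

248 months

Offense while on release enhancement: +45 months
Use of a weapon enhancement: +48 months
Vulnerable victim enhancement: +13 months
Adjusted term: 162 months + 45 months + 48 months + 13 months = 268 months
Early plea reduction: 25% of 268 months = 67 months (rounded down)
After reduction: 268 − 67 = 201 months
Less time served: 201 months − 35 months = 166 months
Cap at 313 months: 166 months is within the cap, no reduction.
Minimum 248 months: 166 months is below the minimum → 248 months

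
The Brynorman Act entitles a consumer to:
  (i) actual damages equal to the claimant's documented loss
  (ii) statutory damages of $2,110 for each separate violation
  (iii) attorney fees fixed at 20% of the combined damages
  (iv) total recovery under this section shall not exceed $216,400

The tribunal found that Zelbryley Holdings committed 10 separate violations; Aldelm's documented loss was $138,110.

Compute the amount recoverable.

$191,052

Statutory damages: 10 × $2,110 = $21,100
Combined damages: $138,110 + $21,100 = $159,210
Attorney fees: 20% of $159,210 = $31,842
Total before cap: $159,210 + $31,842 = $191,052
Cap at $216,400: $191,052 is within the cap, no reduction.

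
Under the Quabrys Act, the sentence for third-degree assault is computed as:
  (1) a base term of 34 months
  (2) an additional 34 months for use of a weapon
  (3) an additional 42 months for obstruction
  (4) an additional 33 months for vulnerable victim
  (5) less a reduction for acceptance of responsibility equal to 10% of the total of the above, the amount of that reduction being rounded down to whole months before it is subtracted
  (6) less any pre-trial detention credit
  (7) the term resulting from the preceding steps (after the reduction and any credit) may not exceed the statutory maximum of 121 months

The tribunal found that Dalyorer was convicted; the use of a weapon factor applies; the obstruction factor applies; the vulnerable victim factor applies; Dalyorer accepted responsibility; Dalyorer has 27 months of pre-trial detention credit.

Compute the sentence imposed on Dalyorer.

Sentence: 102 months

Use of a weapon enhancement: +34 months
Obstruction enhancement: +42 months
Vulnerable victim enhancement: +33 months
Adjusted term: 34 months + 34 months + 42 months + 33 months = 143 months
Acceptance of responsibility reduction: 10% of 143 months = 14 months (rounded down)
After reduction: 143 − 14 = 129 months
Less pre-trial detention credit: 129 months − 27 months = 102 months
Cap at 121 months: 102 months is within the cap, no reduction.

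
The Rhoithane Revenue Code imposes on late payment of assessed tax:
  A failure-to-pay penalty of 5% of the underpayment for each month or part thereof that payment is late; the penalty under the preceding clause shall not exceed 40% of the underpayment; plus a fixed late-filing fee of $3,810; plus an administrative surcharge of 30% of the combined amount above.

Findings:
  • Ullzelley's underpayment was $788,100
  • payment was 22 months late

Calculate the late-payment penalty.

$414,765

Accrued rate: 5% × 22 = 110%, capped at 40% → 40%
Failure-to-pay penalty: 40% of $788,100 = $315,240
Penalty before surcharge: $315,240 + $3,810 = $319,050
Administrative surcharge: 30% of $319,050 = $95,715
Total penalty: $319,050 + $95,715 = $414,765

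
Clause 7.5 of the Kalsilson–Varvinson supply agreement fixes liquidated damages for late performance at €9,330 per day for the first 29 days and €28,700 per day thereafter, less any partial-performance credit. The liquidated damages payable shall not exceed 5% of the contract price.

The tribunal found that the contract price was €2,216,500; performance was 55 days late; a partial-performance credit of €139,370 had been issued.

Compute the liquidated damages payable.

€110,825

First 29 days: 29 × €9,330 = €270,570
Remaining days: (55 − 29) × €28,700 = €746,200
Accrued per-day damages: €270,570 + €746,200 = €1,016,770
Less partial-performance credit: €1,016,770 − €139,370 = €877,400
Cap: 5% of €2,216,500 = €110,825
Cap at €110,825: €877,400 exceeds the cap → €110,825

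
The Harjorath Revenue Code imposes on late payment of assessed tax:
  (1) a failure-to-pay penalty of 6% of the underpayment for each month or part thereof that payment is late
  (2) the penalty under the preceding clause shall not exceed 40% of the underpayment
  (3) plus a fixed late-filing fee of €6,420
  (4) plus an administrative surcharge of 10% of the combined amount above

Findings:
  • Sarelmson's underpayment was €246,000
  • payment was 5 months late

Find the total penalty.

€88,242

Accrued rate: 6% × 5 = 30%, capped at 40% → 30%
Failure-to-pay penalty: 30% of €246,000 = €73,800
Penalty before surcharge: €73,800 + €6,420 = €80,220
Administrative surcharge: 10% of €80,220 = €8,022
Total penalty: €80,220 + €8,022 = €88,242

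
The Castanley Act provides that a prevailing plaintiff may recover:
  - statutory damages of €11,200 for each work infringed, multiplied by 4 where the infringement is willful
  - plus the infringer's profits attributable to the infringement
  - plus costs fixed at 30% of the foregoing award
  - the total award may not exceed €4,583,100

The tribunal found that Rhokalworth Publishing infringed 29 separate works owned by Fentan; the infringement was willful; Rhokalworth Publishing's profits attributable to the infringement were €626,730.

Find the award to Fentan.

€2,503,709

Statutory damages: 29 × €11,200 = €324,800
Multiplied by 4: 4 × €324,800 = €1,299,200
Combined award: €1,299,200 + €626,730 = €1,925,930
Costs: 30% of €1,925,930 = €577,779
Award plus costs: €1,925,930 + €577,779 = €2,503,709
Cap at €4,583,100: €2,503,709 is within the cap, no reduction.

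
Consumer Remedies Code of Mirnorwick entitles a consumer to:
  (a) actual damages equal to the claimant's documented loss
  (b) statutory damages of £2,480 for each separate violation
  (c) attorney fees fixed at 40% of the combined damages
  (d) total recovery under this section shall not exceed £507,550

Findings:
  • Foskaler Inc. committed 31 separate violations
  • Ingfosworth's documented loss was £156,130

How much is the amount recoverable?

Statutory damages: 31 × £2,480 = £76,880
Combined damages: £156,130 + £76,880 = £233,010
Attorney fees: 40% of £233,010 = £93,204
Total before cap: £233,010 + £93,204 = £326,214
Cap at £507,550: £326,214 is within the cap, no reduction.

£326,214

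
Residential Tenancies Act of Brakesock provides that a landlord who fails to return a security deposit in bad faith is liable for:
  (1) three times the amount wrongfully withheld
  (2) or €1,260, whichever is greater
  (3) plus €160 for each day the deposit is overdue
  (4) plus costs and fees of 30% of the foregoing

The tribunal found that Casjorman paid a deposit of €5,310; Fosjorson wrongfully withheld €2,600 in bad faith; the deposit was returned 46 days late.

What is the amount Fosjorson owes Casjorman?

Recovery: €19,708

Trebled: 3 × €2,600 = €7,800
Minimum €1,260: €7,800 meets the minimum, no increase.
Late-return penalty: 46 × €160 = €7,360
Damages plus late penalty: €7,800 + €7,360 = €15,160
Costs and fees: 30% of €15,160 = €4,548
Total recovery: €15,160 + €4,548 = €19,708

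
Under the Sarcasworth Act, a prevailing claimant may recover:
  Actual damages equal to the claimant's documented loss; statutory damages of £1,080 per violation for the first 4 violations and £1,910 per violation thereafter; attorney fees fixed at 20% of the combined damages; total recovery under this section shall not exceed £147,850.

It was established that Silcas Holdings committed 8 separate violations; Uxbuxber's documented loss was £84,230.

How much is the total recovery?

First 4 violations: 4 × £1,080 = £4,320
Remaining violations: (8 − 4) × £1,910 = £7,640
Statutory damages: £4,320 + £7,640 = £11,960
Combined damages: £84,230 + £11,960 = £96,190
Attorney fees: 20% of £96,190 = £19,238
Total before cap: £96,190 + £19,238 = £115,428
Cap at £147,850: £115,428 is within the cap, no reduction.

Total recovery: £115,428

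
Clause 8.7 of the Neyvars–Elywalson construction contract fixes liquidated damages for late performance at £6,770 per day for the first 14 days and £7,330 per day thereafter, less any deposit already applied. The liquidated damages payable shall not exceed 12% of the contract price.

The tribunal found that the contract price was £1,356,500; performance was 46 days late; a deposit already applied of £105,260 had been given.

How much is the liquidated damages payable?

First 14 days: 14 × £6,770 = £94,780
Remaining days: (46 − 14) × £7,330 = £234,560
Accrued per-day damages: £94,780 + £234,560 = £329,340
Less deposit already applied: £329,340 − £105,260 = £224,080
Cap: 12% of £1,356,500 = £162,780
Cap at £162,780: £224,080 exceeds the cap → £162,780

Liquidated damages: £162,780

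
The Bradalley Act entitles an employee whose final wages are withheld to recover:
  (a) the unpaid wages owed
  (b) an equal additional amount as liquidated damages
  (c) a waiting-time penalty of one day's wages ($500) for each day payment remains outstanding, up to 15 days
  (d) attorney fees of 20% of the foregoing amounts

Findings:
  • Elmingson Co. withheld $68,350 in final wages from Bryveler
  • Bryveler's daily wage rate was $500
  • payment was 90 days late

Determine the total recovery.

$173,040

Liquidated damages (equal amount): $68,350
Penalty days: min(90, 15) = 15
Waiting-time penalty: 15 × $500 = $7,500
Subtotal: $68,350 + $68,350 + $7,500 = $144,200
Attorney fees: 20% of $144,200 = $28,840
Total award: $144,200 + $28,840 = $173,040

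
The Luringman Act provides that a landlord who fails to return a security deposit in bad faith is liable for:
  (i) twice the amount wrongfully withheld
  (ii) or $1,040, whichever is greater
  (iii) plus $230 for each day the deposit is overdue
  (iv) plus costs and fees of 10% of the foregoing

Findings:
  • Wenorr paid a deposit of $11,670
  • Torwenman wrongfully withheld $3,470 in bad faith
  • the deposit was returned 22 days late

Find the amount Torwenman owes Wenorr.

Doubled: 2 × $3,470 = $6,940
Minimum $1,040: $6,940 meets the minimum, no increase.
Late-return penalty: 22 × $230 = $5,060
Damages plus late penalty: $6,940 + $5,060 = $12,000
Costs and fees: 10% of $12,000 = $1,200
Total recovery: $12,000 + $1,200 = $13,200

$13,200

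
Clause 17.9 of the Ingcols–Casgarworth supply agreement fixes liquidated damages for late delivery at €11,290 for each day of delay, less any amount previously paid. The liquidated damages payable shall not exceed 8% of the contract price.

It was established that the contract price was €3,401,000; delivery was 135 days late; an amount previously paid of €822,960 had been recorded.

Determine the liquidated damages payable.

Per-day damages: 135 × €11,290 = €1,524,150
Less amount previously paid: €1,524,150 − €822,960 = €701,190
Cap: 8% of €3,401,000 = €272,080
Cap at €272,080: €701,190 exceeds the cap → €272,080

€272,080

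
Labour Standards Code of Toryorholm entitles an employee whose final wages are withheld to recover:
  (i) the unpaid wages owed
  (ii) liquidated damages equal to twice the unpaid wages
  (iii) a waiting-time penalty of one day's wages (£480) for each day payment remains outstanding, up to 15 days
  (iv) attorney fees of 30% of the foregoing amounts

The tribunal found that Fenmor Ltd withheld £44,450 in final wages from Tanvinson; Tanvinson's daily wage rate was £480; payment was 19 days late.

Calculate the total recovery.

Doubled: 2 × £44,450 = £88,900
Penalty days: min(19, 15) = 15
Waiting-time penalty: 15 × £480 = £7,200
Subtotal: £44,450 + £88,900 + £7,200 = £140,550
Attorney fees: 30% of £140,550 = £42,165
Total award: £140,550 + £42,165 = £182,715

£182,715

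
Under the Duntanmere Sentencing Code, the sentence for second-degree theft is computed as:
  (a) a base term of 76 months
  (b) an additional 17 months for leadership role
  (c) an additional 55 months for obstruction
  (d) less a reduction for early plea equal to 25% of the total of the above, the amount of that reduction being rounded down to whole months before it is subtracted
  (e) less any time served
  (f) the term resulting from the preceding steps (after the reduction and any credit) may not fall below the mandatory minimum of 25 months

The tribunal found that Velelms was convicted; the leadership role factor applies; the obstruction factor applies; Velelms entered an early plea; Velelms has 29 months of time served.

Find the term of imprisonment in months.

Leadership role enhancement: +17 months
Obstruction enhancement: +55 months
Adjusted term: 76 months + 17 months + 55 months = 148 months
Early plea reduction: 25% of 148 months = 37 months (rounded down)
After reduction: 148 − 37 = 111 months
Less time served: 111 months − 29 months = 82 months
Minimum 25 months: 82 months meets the minimum, no increase.

82 months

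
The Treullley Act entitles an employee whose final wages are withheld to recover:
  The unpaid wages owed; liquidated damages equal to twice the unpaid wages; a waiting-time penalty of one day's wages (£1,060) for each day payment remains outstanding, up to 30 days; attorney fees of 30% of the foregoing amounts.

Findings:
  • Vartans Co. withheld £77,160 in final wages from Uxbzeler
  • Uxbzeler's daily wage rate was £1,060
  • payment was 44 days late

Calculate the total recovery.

Doubled: 2 × £77,160 = £154,320
Penalty days: min(44, 30) = 30
Waiting-time penalty: 30 × £1,060 = £31,800
Subtotal: £77,160 + £154,320 + £31,800 = £263,280
Attorney fees: 30% of £263,280 = £78,984
Total award: £263,280 + £78,984 = £342,264

Total award: £342,264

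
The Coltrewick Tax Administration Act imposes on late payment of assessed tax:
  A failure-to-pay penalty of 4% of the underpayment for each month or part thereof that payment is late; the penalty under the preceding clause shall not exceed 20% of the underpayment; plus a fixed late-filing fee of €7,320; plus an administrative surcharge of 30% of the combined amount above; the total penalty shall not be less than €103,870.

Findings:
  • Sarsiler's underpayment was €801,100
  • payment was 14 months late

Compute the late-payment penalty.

€217,802

Accrued rate: 4% × 14 = 56%, capped at 20% → 20%
Failure-to-pay penalty: 20% of €801,100 = €160,220
Penalty before surcharge: €160,220 + €7,320 = €167,540
Administrative surcharge: 30% of €167,540 = €50,262
Total penalty: €167,540 + €50,262 = €217,802
Minimum €103,870: €217,802 meets the minimum, no increase.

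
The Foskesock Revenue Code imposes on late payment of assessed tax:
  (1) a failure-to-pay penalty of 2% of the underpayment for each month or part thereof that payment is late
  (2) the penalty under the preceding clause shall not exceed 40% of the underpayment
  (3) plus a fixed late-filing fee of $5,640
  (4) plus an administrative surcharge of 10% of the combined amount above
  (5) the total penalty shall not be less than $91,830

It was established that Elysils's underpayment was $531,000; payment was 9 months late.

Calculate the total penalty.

Accrued rate: 2% × 9 = 18%, capped at 40% → 18%
Failure-to-pay penalty: 18% of $531,000 = $95,580
Penalty before surcharge: $95,580 + $5,640 = $101,220
Administrative surcharge: 10% of $101,220 = $10,122
Total penalty: $101,220 + $10,122 = $111,342
Minimum $91,830: $111,342 meets the minimum, no increase.

Penalty: $111,342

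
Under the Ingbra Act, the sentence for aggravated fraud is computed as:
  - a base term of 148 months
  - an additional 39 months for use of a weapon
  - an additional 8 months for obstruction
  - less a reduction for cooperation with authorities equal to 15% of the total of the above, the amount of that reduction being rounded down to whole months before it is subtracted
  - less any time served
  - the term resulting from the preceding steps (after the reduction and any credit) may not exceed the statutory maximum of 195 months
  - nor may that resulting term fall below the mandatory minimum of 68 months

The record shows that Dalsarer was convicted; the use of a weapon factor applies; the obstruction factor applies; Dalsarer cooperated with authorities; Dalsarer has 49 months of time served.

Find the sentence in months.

Use of a weapon enhancement: +39 months
Obstruction enhancement: +8 months
Adjusted term: 148 months + 39 months + 8 months = 195 months
Cooperation with authorities reduction: 15% of 195 months = 29 months (rounded down)
After reduction: 195 − 29 = 166 months
Less time served: 166 months − 49 months = 117 months
Cap at 195 months: 117 months is within the cap, no reduction.
Minimum 68 months: 117 months meets the minimum, no increase.

117 months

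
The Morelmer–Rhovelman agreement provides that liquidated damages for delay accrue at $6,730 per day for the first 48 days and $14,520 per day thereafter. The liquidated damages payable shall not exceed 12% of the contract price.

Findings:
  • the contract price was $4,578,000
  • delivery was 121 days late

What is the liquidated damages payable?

$549,360

First 48 days: 48 × $6,730 = $323,040
Remaining days: (121 − 48) × $14,520 = $1,059,960
Accrued per-day damages: $323,040 + $1,059,960 = $1,383,000
Cap: 12% of $4,578,000 = $549,360
Cap at $549,360: $1,383,000 exceeds the cap → $549,360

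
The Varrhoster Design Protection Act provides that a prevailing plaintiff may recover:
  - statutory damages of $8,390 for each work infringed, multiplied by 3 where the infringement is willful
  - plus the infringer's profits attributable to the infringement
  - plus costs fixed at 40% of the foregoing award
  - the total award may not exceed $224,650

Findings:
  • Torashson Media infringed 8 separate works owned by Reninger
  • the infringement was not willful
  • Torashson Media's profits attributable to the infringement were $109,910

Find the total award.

$224,650

Statutory damages: 8 × $8,390 = $67,120
Infringement not willful: no ×3 enhancement.
Combined award: $67,120 + $109,910 = $177,030
Costs: 40% of $177,030 = $70,812
Award plus costs: $177,030 + $70,812 = $247,842
Cap at $224,650: $247,842 exceeds the cap → $224,650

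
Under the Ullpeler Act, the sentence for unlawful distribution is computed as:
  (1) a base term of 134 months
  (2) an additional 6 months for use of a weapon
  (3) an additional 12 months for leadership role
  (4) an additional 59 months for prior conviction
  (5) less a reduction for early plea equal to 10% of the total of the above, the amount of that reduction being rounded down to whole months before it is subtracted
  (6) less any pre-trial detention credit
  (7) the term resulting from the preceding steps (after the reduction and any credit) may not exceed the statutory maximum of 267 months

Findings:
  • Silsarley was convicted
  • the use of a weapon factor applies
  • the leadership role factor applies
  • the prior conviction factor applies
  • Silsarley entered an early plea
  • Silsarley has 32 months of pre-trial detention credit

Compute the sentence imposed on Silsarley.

Use of a weapon enhancement: +6 months
Leadership role enhancement: +12 months
Prior conviction enhancement: +59 months
Adjusted term: 134 months + 6 months + 12 months + 59 months = 211 months
Early plea reduction: 10% of 211 months = 21 months (rounded down)
After reduction: 211 − 21 = 190 months
Less pre-trial detention credit: 190 months − 32 months = 158 months
Cap at 267 months: 158 months is within the cap, no reduction.

158 months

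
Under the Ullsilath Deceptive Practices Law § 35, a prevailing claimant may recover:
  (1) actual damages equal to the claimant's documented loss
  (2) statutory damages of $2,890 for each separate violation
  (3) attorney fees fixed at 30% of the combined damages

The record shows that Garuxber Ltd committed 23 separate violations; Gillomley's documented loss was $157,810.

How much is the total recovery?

$291,564

Statutory damages: 23 × $2,890 = $66,470
Combined damages: $157,810 + $66,470 = $224,280
Attorney fees: 30% of $224,280 = $67,284
Total recovery: $224,280 + $67,284 = $291,564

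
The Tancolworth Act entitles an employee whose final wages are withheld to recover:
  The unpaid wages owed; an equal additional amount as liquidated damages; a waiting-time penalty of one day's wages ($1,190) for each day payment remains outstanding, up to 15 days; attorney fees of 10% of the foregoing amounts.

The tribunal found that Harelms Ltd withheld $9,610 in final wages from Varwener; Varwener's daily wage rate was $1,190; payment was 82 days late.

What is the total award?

Liquidated damages (equal amount): $9,610
Penalty days: min(82, 15) = 15
Waiting-time penalty: 15 × $1,190 = $17,850
Subtotal: $9,610 + $9,610 + $17,850 = $37,070
Attorney fees: 10% of $37,070 = $3,707
Total award: $37,070 + $3,707 = $40,777

$40,777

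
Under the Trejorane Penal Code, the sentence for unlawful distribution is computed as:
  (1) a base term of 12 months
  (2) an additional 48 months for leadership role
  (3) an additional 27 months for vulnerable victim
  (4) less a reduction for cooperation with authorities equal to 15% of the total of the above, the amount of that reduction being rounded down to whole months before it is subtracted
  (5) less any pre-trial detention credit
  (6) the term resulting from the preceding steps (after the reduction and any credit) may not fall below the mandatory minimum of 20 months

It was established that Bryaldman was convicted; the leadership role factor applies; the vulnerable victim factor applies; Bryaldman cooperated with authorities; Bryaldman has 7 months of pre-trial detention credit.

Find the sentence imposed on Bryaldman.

Leadership role enhancement: +48 months
Vulnerable victim enhancement: +27 months
Adjusted term: 12 months + 48 months + 27 months = 87 months
Cooperation with authorities reduction: 15% of 87 months = 13 months (rounded down)
After reduction: 87 − 13 = 74 months
Less pre-trial detention credit: 74 months − 7 months = 67 months
Minimum 20 months: 67 months meets the minimum, no increase.

Sentence: 67 months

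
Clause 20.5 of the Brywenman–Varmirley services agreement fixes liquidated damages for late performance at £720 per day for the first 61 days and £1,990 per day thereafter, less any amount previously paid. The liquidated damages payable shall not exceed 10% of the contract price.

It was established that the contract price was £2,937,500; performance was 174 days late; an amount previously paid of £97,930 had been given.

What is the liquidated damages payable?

£170,860

First 61 days: 61 × £720 = £43,920
Remaining days: (174 − 61) × £1,990 = £224,870
Accrued per-day damages: £43,920 + £224,870 = £268,790
Less amount previously paid: £268,790 − £97,930 = £170,860
Cap: 10% of £2,937,500 = £293,750
Cap at £293,750: £170,860 is within the cap, no reduction.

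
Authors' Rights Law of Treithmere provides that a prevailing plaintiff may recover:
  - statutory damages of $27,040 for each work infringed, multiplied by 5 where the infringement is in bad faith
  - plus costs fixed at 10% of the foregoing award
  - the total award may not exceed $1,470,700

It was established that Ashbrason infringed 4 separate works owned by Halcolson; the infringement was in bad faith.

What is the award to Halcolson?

$594,880

Statutory damages: 4 × $27,040 = $108,160
Multiplied by 5: 5 × $108,160 = $540,800
Costs: 10% of $540,800 = $54,080
Award plus costs: $540,800 + $54,080 = $594,880
Cap at $1,470,700: $594,880 is within the cap, no reduction.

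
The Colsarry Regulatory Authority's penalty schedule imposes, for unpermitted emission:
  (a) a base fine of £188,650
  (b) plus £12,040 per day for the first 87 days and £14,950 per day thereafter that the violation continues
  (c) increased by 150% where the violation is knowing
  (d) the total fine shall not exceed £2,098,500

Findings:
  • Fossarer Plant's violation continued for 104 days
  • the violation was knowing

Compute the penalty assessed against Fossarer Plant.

£2,098,500

First 87 days: 87 × £12,040 = £1,047,480
Remaining days: (104 − 87) × £14,950 = £254,150
Per-day component: £1,047,480 + £254,150 = £1,301,630
Base plus per-day: £188,650 + £1,301,630 = £1,490,280
Enhancement: 150% of £1,490,280 = £2,235,420
Enhanced fine: £1,490,280 + £2,235,420 = £3,725,700
Cap at £2,098,500: £3,725,700 exceeds the cap → £2,098,500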